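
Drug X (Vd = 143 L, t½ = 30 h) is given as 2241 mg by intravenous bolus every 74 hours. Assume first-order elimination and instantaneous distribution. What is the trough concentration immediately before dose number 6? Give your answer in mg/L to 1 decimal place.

f = (1/2)^(τ/t½) = (1/2)^(74/30) ≈ 0.1809.
C₀ = D/Vd = 2241/143 ≈ 15.671 mg/L.
Before the 6th dose, 5 doses have been given. Superposition: Cmin = C₀·(f + f² + … + f^5).
≈ 15.671 × (0.1809 + 0.0327 + 0.0059 + 0.0011 + 0.0002) ≈ 15.671 × 0.2208 ≈ 3.460 mg/L.

3.5 mg/L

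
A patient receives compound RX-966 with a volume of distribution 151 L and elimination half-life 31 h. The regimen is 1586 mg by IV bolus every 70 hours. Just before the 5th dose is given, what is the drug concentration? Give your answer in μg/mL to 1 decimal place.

f = (1/2)^(τ/t½) = (1/2)^(70/31) ≈ 0.2091.
C₀ = D/Vd = 1586/151 ≈ 10.503 μg/mL.
Before the 5th dose, 4 doses have been given. Superposition: Cmin = C₀·(f + f² + … + f^4).
≈ 10.503 × (0.2091 + 0.0437 + 0.0091 + 0.0019) ≈ 10.503 × 0.2638 ≈ 2.771 μg/mL.

2.8 μg/mL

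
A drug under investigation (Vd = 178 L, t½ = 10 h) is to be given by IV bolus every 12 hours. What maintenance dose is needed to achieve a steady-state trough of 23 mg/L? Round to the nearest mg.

5312 mg

τ/t½ = 12/10 ≈ 1.2, so f = (1/2)^(12/10) ≈ 0.435275.
Cmin,ss = (D/Vd)·f/(1−f), so D = Cmin,ss·Vd·(1−f)/f.
D = 23 × 178 × (1−f)/f ≈ 23 × 178 × 1.29740 ≈ 5311.56 mg.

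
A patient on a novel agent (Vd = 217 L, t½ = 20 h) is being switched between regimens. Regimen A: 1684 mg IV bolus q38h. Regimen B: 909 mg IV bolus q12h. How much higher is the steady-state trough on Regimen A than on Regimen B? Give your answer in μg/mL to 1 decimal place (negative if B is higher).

-5.3 μg/mL

Regimen A: f = (1/2)^(38/20) ≈ 0.2679; Cmin,ss = (1684/217)·f/(1−f) ≈ 2.840 μg/mL.
Regimen B: f = (1/2)^(12/20) ≈ 0.6598; Cmin,ss = (909/217)·f/(1−f) ≈ 8.124 μg/mL.
Difference ≈ 2.840 − 8.124 ≈ -5.284 μg/mL.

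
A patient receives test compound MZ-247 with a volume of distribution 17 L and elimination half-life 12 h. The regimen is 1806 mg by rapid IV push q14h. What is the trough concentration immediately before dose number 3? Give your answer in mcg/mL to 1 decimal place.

68.4 mcg/mL

f = (1/2)^(τ/t½) = (1/2)^(14/12) ≈ 0.4454.
C₀ = D/Vd = 1806/17 ≈ 106.235 mcg/mL.
Before the 3rd dose, 2 doses have been given. Superposition: Cmin = C₀·(f + f²).
≈ 106.235 × (0.4454 + 0.1984) ≈ 106.235 × 0.6438 ≈ 68.394 mcg/mL.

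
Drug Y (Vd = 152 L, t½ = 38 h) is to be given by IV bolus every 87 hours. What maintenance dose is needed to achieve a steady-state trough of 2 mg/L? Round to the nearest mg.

τ/t½ = 87/38 ≈ 2.2895, so f = (1/2)^(87/38) ≈ 0.204550.
Cmin,ss = (D/Vd)·f/(1−f), so D = Cmin,ss·Vd·(1−f)/f.
D = 2 × 152 × (1−f)/f ≈ 2 × 152 × 3.88878 ≈ 1182.19 mg.

1182 mg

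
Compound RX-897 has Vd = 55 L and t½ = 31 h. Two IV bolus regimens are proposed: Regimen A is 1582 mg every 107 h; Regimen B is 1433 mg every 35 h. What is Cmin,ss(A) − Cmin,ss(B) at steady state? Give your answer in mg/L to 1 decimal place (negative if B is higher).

Regimen A: f = (1/2)^(107/31) ≈ 0.0914; Cmin,ss = (1582/55)·f/(1−f) ≈ 2.893 mg/L.
Regimen B: f = (1/2)^(35/31) ≈ 0.4572; Cmin,ss = (1433/55)·f/(1−f) ≈ 21.946 mg/L.
Difference ≈ 2.893 − 21.946 ≈ -19.053 mg/L.

-19.1 mg/L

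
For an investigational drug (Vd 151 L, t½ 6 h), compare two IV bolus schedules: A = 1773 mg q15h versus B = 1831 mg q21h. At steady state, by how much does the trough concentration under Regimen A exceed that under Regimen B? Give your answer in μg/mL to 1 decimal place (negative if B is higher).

Regimen A: f = (1/2)^(15/6) ≈ 0.1768; Cmin,ss = (1773/151)·f/(1−f) ≈ 2.522 μg/mL.
Regimen B: f = (1/2)^(21/6) ≈ 0.0884; Cmin,ss = (1831/151)·f/(1−f) ≈ 1.176 μg/mL.
Difference ≈ 2.522 − 1.176 ≈ 1.346 μg/mL.

1.3 μg/mL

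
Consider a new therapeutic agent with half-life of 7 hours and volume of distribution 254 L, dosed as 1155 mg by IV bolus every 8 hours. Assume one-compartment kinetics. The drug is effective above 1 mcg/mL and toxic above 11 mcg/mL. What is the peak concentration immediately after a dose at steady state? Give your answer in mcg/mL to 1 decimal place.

8.3 mcg/mL

k = ln2/t½ = ln2/7 ≈ 0.099021 h⁻¹; fraction remaining f = e^(−kτ) = e^(−0.099021×8) ≈ 0.4529.
At steady state, accumulation factor R = 1/(1 − e^(−kτ)) ≈ 1.8278.
Each bolus raises the concentration by D/Vd = 1155/254 ≈ 4.547 mcg/mL.
Steady-state peak Cmax,ss = C₀·R ≈ 4.547 × 1.8278 ≈ 8.311 mcg/mL.
Peak 8.3 mcg/mL vs MTC 11 mcg/mL: below toxic threshold.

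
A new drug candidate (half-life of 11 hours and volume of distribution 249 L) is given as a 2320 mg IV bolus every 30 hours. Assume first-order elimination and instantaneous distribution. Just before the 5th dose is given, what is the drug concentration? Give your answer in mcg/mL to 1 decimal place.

1.7 mcg/mL

f = (1/2)^(τ/t½) = (1/2)^(30/11) ≈ 0.1510.
C₀ = D/Vd = 2320/249 ≈ 9.317 mcg/mL.
Before the 5th dose, 4 doses have been given. Superposition: Cmin = C₀·(f + f² + … + f^4).
≈ 9.317 × (0.1510 + 0.0228 + 0.0034 + 0.0005) ≈ 9.317 × 0.1777 ≈ 1.656 mcg/mL.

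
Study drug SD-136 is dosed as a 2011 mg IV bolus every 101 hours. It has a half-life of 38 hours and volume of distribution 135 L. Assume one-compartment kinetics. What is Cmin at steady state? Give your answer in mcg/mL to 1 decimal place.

2.8 mcg/mL

Over one 101-h interval, 101/38 ≈ 2.6579 half-lives elapse, leaving f ≈ 0.1585 of each dose.
Accumulation ratio R = 1/(1 − f) ≈ 1/0.8415 ≈ 1.1884.
Each bolus raises the concentration by D/Vd = 2011/135 ≈ 14.896 mcg/mL.
Cmax,ss = C₀/(1 − f) ≈ 14.896/0.8415 ≈ 17.702 mcg/mL.
One interval later, Cmin,ss = Cmax,ss·e^(−kτ) ≈ 17.702 × 0.1585 ≈ 2.806 mcg/mL.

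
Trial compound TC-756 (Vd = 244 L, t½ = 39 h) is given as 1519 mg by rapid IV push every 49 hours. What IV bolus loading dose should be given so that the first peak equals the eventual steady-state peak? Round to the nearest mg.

f = (1/2)^(49/39) ≈ 0.418584; accumulation ratio R = 1/(1−f) ≈ 1.71994.
Loading dose to hit Cmax,ss on first dose: D_load = D_maint·R ≈ 1519 × 1.71994 ≈ 2612.59 mg.

2613 mg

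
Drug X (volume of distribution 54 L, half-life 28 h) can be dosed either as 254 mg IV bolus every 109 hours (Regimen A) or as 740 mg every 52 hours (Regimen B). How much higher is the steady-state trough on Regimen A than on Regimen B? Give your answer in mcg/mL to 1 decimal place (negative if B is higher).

-4.9 mcg/mL

Regimen A: f = (1/2)^(109/28) ≈ 0.0673; Cmin,ss = (254/54)·f/(1−f) ≈ 0.339 mcg/mL.
Regimen B: f = (1/2)^(52/28) ≈ 0.2760; Cmin,ss = (740/54)·f/(1−f) ≈ 5.224 mcg/mL.
Difference ≈ 0.339 − 5.224 ≈ -4.885 mcg/mL.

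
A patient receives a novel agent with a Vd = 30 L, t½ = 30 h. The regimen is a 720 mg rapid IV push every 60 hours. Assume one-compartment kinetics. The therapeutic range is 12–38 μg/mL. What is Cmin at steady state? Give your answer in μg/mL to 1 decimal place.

8.0 μg/mL

The dosing interval is 2 half-lives, so f = 2^(−2) = 0.25.
Accumulation ratio R = 1/(1 − f) = 1/0.75 = 4/3.
Single-dose peak C₀ = D/Vd = 720/30 = 24 μg/mL.
Steady-state peak Cmax,ss = C₀·R = 24 × 4/3 ≈ 32.000 μg/mL.
Steady-state trough Cmin,ss = Cmax,ss·f ≈ 32.000 × 0.25 ≈ 8.000 μg/mL.
Trough 8.0 μg/mL vs MEC 12 μg/mL: subtherapeutic.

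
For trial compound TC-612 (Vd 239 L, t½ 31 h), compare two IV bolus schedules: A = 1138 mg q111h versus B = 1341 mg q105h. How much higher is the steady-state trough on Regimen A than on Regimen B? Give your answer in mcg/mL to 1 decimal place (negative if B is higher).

Regimen A: f = (1/2)^(111/31) ≈ 0.0836; Cmin,ss = (1138/239)·f/(1−f) ≈ 0.434 mcg/mL.
Regimen B: f = (1/2)^(105/31) ≈ 0.0956; Cmin,ss = (1341/239)·f/(1−f) ≈ 0.593 mcg/mL.
Difference ≈ 0.434 − 0.593 ≈ -0.159 mcg/mL.

-0.2 mcg/mL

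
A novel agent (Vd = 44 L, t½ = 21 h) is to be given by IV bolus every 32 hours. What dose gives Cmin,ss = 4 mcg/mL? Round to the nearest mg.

330 mg

τ/t½ = 32/21 ≈ 1.5238, so f = (1/2)^(32/21) ≈ 0.347766.
Cmin,ss = (D/Vd)·f/(1−f), so D = Cmin,ss·Vd·(1−f)/f.
D = 4 × 44 × (1−f)/f ≈ 4 × 44 × 1.87550 ≈ 330.09 mg.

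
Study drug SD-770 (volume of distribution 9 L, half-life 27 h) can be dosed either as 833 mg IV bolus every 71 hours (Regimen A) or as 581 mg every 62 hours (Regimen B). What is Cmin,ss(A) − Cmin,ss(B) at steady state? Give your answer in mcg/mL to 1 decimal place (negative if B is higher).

1.3 mcg/mL

Regimen A: f = (1/2)^(71/27) ≈ 0.1616; Cmin,ss = (833/9)·f/(1−f) ≈ 17.840 mcg/mL.
Regimen B: f = (1/2)^(62/27) ≈ 0.2036; Cmin,ss = (581/9)·f/(1−f) ≈ 16.504 mcg/mL.
Difference ≈ 17.840 − 16.504 ≈ 1.336 mcg/mL.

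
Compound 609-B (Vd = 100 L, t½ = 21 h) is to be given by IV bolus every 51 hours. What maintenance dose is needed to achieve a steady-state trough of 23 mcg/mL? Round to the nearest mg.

10082 mg

τ/t½ = 51/21 ≈ 2.4286, so f = (1/2)^(51/21) ≈ 0.185749.
Cmin,ss = (D/Vd)·f/(1−f), so D = Cmin,ss·Vd·(1−f)/f.
D = 23 × 100 × (1−f)/f ≈ 23 × 100 × 4.38361 ≈ 10082.30 mg.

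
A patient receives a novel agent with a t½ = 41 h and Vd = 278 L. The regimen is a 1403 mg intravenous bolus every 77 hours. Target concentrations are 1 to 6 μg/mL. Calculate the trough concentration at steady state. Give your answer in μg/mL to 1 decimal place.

1.9 μg/mL

τ/t½ = 77/41 ≈ 1.878, so fraction remaining f = (1/2)^(77/41) ≈ 0.2721.
Accumulation ratio R = 1/(1 − f) ≈ 1/0.7279 ≈ 1.3738.
Each bolus raises the concentration by D/Vd = 1403/278 ≈ 5.047 μg/mL.
Steady-state peak Cmax,ss = C₀·R ≈ 5.047 × 1.3738 ≈ 6.934 μg/mL.
One interval later, Cmin,ss = Cmax,ss·e^(−kτ) ≈ 6.934 × 0.2721 ≈ 1.887 μg/mL.
Trough 1.9 μg/mL vs MEC 1 μg/mL: adequate.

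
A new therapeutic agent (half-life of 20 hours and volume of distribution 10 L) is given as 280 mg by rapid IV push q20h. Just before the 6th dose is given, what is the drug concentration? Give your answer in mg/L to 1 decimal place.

f = (1/2)^(τ/t½) = (1/2)^(20/20) ≈ 0.5000.
C₀ = D/Vd = 280/10 ≈ 28.000 mg/L.
Before the 6th dose, 5 doses have been given. Superposition: Cmin = C₀·(f + f² + … + f^5).
≈ 28.000 × (0.5000 + 0.2500 + 0.1250 + 0.0625 + 0.0313) ≈ 28.000 × 0.9688 ≈ 27.126 mg/L.

27.1 mg/L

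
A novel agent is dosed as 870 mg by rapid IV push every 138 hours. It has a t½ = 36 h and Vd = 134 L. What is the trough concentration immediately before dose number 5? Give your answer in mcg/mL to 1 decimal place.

0.5 mcg/mL

f = (1/2)^(τ/t½) = (1/2)^(138/36) ≈ 0.0702.
C₀ = D/Vd = 870/134 ≈ 6.493 mcg/mL.
Before the 5th dose, 4 doses have been given. Superposition: Cmin = C₀·(f + f² + … + f^4).
≈ 6.493 × (0.0702 + 0.0049 + 0.0003 + 0.0000) ≈ 6.493 × 0.0754 ≈ 0.490 mcg/mL.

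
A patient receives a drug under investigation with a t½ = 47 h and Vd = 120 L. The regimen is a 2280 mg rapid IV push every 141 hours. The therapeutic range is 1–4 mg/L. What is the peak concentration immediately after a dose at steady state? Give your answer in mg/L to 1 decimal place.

21.7 mg/L

The dosing interval is 3 half-lives, so f = 2^(−3) = 0.125.
Accumulation ratio R = 1/(1 − f) = 1/0.875 = 8/7.
Single-dose peak C₀ = D/Vd = 2280/120 = 19 mg/L.
Steady-state peak Cmax,ss = C₀·R = 19 × 8/7 ≈ 21.714 mg/L.
Peak 21.7 mg/L vs MTC 4 mg/L: exceeds toxic threshold.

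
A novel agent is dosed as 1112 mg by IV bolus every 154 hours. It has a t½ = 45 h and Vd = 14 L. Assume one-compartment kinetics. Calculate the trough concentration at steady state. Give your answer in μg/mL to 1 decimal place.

k = ln2/t½ = ln2/45 ≈ 0.015403 h⁻¹; fraction remaining f = e^(−kτ) = e^(−0.015403×154) ≈ 0.0933.
Each bolus raises the concentration by D/Vd = 1112/14 ≈ 79.429 μg/mL.
Steady-state trough Cmin,ss = C₀·f/(1−f) ≈ 79.429 × 0.0933/0.9067 ≈ 8.173 μg/mL.

8.2 μg/mL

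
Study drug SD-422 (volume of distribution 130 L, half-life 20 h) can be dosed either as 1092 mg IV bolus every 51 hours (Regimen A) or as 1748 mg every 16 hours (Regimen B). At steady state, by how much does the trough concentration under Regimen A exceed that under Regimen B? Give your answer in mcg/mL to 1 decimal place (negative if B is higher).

Regimen A: f = (1/2)^(51/20) ≈ 0.1708; Cmin,ss = (1092/130)·f/(1−f) ≈ 1.730 mcg/mL.
Regimen B: f = (1/2)^(16/20) ≈ 0.5743; Cmin,ss = (1748/130)·f/(1−f) ≈ 18.140 mcg/mL.
Difference ≈ 1.730 − 18.140 ≈ -16.410 mcg/mL.

-16.4 mcg/mL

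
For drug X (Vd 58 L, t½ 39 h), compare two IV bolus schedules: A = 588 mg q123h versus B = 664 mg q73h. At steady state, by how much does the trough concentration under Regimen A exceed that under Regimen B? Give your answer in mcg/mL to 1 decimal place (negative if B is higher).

-3.0 mcg/mL

Regimen A: f = (1/2)^(123/39) ≈ 0.1124; Cmin,ss = (588/58)·f/(1−f) ≈ 1.284 mcg/mL.
Regimen B: f = (1/2)^(73/39) ≈ 0.2732; Cmin,ss = (664/58)·f/(1−f) ≈ 4.303 mcg/mL.
Difference ≈ 1.284 − 4.303 ≈ -3.019 mcg/mL.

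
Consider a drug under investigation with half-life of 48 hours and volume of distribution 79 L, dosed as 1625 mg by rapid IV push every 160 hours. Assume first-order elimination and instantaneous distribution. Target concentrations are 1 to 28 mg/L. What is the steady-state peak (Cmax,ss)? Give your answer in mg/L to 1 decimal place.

k = ln2/t½ = ln2/48 ≈ 0.014441 h⁻¹; fraction remaining f = e^(−kτ) = e^(−0.014441×160) ≈ 0.0992.
At steady state, accumulation factor R = 1/(1 − e^(−kτ)) ≈ 1.1101.
Each bolus raises the concentration by D/Vd = 1625/79 ≈ 20.570 mg/L.
Steady-state peak Cmax,ss = C₀·R ≈ 20.570 × 1.1101 ≈ 22.835 mg/L.
Peak 22.8 mg/L vs MTC 28 mg/L: below toxic threshold.

22.8 mg/L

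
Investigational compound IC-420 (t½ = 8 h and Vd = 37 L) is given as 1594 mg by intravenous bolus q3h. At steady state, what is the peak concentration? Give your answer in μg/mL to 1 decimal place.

188.2 μg/mL

τ/t½ = 3/8 ≈ 0.375, so fraction remaining f = (1/2)^(3/8) ≈ 0.7711.
Accumulation ratio R = 1/(1 − f) ≈ 1/0.2289 ≈ 4.3687.
Single-dose peak C₀ = D/Vd = 1594/37 ≈ 43.081 μg/mL.
Steady-state peak Cmax,ss = C₀·R ≈ 43.081 × 4.3687 ≈ 188.208 μg/mL.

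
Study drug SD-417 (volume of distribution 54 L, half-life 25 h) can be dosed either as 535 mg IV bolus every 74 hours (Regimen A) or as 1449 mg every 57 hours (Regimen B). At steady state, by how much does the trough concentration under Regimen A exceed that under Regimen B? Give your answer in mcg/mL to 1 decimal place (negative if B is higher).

Regimen A: f = (1/2)^(74/25) ≈ 0.1285; Cmin,ss = (535/54)·f/(1−f) ≈ 1.461 mcg/mL.
Regimen B: f = (1/2)^(57/25) ≈ 0.2059; Cmin,ss = (1449/54)·f/(1−f) ≈ 6.958 mcg/mL.
Difference ≈ 1.461 − 6.958 ≈ -5.497 mcg/mL.

-5.5 mcg/mL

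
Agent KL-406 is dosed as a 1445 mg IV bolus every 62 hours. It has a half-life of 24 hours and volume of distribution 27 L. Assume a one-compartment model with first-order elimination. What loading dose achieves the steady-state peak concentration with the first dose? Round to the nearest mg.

f = (1/2)^(62/24) ≈ 0.166855; accumulation ratio R = 1/(1−f) ≈ 1.20027.
Loading dose to hit Cmax,ss on first dose: D_load = D_maint·R ≈ 1445 × 1.20027 ≈ 1734.39 mg.

1734 mg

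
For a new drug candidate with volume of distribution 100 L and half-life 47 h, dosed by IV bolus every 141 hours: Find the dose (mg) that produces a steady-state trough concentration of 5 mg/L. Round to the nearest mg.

3500 mg

τ/t½ = 141/47 ≈ 3, so f = (1/2)^(141/47) ≈ 0.125000.
Cmin,ss = (D/Vd)·f/(1−f), so D = Cmin,ss·Vd·(1−f)/f.
D = 5 × 100 × (1−f)/f ≈ 5 × 100 × 7.00000 ≈ 3500.00 mg.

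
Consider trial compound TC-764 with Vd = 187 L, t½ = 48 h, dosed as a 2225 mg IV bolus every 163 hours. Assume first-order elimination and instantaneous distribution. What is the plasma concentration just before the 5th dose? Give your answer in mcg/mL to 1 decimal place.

f = (1/2)^(τ/t½) = (1/2)^(163/48) ≈ 0.0950.
C₀ = D/Vd = 2225/187 ≈ 11.898 mcg/mL.
Before the 5th dose, 4 doses have been given. Superposition: Cmin = C₀·(f + f² + … + f^4).
≈ 11.898 × (0.0950 + 0.0090 + 0.0009 + 0.0001) ≈ 11.898 × 0.1050 ≈ 1.249 mcg/mL.

1.2 mcg/mL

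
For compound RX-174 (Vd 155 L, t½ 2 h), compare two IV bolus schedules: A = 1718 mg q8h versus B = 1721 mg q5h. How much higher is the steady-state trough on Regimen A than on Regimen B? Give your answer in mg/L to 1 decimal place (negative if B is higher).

Regimen A: f = (1/2)^(8/2) ≈ 0.0625; Cmin,ss = (1718/155)·f/(1−f) ≈ 0.739 mg/L.
Regimen B: f = (1/2)^(5/2) ≈ 0.1768; Cmin,ss = (1721/155)·f/(1−f) ≈ 2.385 mg/L.
Difference ≈ 0.739 − 2.385 ≈ -1.646 mg/L.

-1.6 mg/L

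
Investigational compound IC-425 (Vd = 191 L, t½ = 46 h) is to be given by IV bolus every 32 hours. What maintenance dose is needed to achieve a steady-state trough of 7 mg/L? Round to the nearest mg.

828 mg

τ/t½ = 32/46 ≈ 0.69565, so f = (1/2)^(32/46) ≈ 0.617430.
Cmin,ss = (D/Vd)·f/(1−f), so D = Cmin,ss·Vd·(1−f)/f.
D = 7 × 191 × (1−f)/f ≈ 7 × 191 × 0.61962 ≈ 828.43 mg.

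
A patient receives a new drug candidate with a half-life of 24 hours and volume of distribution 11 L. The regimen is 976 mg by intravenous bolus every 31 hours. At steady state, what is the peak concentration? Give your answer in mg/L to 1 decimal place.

150.0 mg/L

Over one 31-h interval, 31/24 ≈ 1.2917 half-lives elapse, leaving f ≈ 0.4085 of each dose.
Accumulation ratio R = 1/(1 − f) ≈ 1/0.5915 ≈ 1.6906.
Each bolus raises the concentration by D/Vd = 976/11 ≈ 88.727 mg/L.
Steady-state peak Cmax,ss = C₀·R ≈ 88.727 × 1.6906 ≈ 150.002 mg/L.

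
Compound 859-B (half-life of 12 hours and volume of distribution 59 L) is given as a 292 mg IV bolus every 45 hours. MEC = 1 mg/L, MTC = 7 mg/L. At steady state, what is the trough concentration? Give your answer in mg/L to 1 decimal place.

0.4 mg/L

k = ln2/t½ = ln2/12 ≈ 0.057762 h⁻¹; fraction remaining f = e^(−kτ) = e^(−0.057762×45) ≈ 0.0743.
Each bolus raises the concentration by D/Vd = 292/59 ≈ 4.949 mg/L.
Steady-state trough Cmin,ss = C₀·f/(1−f) ≈ 4.949 × 0.0743/0.9257 ≈ 0.397 mg/L.
Trough 0.4 mg/L vs MEC 1 mg/L: subtherapeutic.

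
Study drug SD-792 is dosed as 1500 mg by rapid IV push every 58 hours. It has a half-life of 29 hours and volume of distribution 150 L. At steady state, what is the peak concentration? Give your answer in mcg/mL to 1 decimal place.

τ = 58 h = 2 half-lives, so f = (1/2)^2 = 0.25.
Accumulation ratio R = 1/(1 − f) = 1/0.75 = 4/3.
Single-dose peak C₀ = D/Vd = 1500/150 = 10 mcg/mL.
Steady-state peak Cmax,ss = C₀·R = 10 × 4/3 ≈ 13.333 mcg/mL.

13.3 mcg/mL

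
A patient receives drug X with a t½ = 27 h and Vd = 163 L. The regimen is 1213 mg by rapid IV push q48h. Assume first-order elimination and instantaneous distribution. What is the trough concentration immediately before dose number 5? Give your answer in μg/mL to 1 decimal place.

f = (1/2)^(τ/t½) = (1/2)^(48/27) ≈ 0.2916.
C₀ = D/Vd = 1213/163 ≈ 7.442 μg/mL.
Before the 5th dose, 4 doses have been given. Superposition: Cmin = C₀·(f + f² + … + f^4).
≈ 7.442 × (0.2916 + 0.0850 + 0.0248 + 0.0072) ≈ 7.442 × 0.4086 ≈ 3.041 μg/mL.

3.0 μg/mL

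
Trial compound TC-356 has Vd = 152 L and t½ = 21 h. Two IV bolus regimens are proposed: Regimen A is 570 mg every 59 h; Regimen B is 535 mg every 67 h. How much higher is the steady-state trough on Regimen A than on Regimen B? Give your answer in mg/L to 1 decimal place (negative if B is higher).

0.2 mg/L

Regimen A: f = (1/2)^(59/21) ≈ 0.1426; Cmin,ss = (570/152)·f/(1−f) ≈ 0.624 mg/L.
Regimen B: f = (1/2)^(67/21) ≈ 0.1095; Cmin,ss = (535/152)·f/(1−f) ≈ 0.433 mg/L.
Difference ≈ 0.624 − 0.433 ≈ 0.191 mg/L.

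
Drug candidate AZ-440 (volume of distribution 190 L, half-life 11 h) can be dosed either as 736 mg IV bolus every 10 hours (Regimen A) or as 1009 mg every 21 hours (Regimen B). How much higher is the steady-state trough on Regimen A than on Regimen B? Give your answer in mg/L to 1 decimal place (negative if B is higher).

Regimen A: f = (1/2)^(10/11) ≈ 0.5325; Cmin,ss = (736/190)·f/(1−f) ≈ 4.412 mg/L.
Regimen B: f = (1/2)^(21/11) ≈ 0.2663; Cmin,ss = (1009/190)·f/(1−f) ≈ 1.927 mg/L.
Difference ≈ 4.412 − 1.927 ≈ 2.485 mg/L.

2.5 mg/L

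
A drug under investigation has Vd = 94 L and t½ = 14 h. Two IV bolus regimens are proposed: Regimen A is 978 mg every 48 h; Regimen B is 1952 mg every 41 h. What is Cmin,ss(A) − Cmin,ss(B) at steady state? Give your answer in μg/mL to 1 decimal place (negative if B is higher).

-2.1 μg/mL

Regimen A: f = (1/2)^(48/14) ≈ 0.0929; Cmin,ss = (978/94)·f/(1−f) ≈ 1.066 μg/mL.
Regimen B: f = (1/2)^(41/14) ≈ 0.1313; Cmin,ss = (1952/94)·f/(1−f) ≈ 3.139 μg/mL.
Difference ≈ 1.066 − 3.139 ≈ -2.073 μg/mL.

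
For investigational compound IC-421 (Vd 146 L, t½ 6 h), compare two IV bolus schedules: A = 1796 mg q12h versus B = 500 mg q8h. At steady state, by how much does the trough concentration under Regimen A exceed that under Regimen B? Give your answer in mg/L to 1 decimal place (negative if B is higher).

Regimen A: f = (1/2)^(12/6) ≈ 0.2500; Cmin,ss = (1796/146)·f/(1−f) ≈ 4.100 mg/L.
Regimen B: f = (1/2)^(8/6) ≈ 0.3969; Cmin,ss = (500/146)·f/(1−f) ≈ 2.254 mg/L.
Difference ≈ 4.100 − 2.254 ≈ 1.846 mg/L.

1.8 mg/L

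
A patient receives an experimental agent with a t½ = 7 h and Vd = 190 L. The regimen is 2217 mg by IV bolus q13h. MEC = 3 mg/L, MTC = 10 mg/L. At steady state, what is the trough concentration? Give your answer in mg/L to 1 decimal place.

τ/t½ = 13/7 ≈ 1.8571, so fraction remaining f = (1/2)^(13/7) ≈ 0.2760.
Single-dose peak C₀ = D/Vd = 2217/190 ≈ 11.668 mg/L.
Steady-state trough Cmin,ss = C₀·f/(1−f) ≈ 11.668 × 0.2760/0.7240 ≈ 4.448 mg/L.
Trough 4.4 mg/L vs MEC 3 mg/L: adequate.

4.4 mg/L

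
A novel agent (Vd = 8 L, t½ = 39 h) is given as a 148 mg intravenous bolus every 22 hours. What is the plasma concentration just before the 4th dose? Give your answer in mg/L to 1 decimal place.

f = (1/2)^(τ/t½) = (1/2)^(22/39) ≈ 0.6764.
C₀ = D/Vd = 148/8 ≈ 18.500 mg/L.
Before the 4th dose, 3 doses have been given. Superposition: Cmin = C₀·(f + f² + … + f^3).
≈ 18.500 × (0.6764 + 0.4575 + 0.3095) ≈ 18.500 × 1.4434 ≈ 26.703 mg/L.

26.7 mg/L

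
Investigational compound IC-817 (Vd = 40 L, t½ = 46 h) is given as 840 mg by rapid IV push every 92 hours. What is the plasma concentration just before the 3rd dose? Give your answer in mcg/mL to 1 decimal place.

6.6 mcg/mL

f = (1/2)^(τ/t½) = (1/2)^(92/46) ≈ 0.2500.
C₀ = D/Vd = 840/40 ≈ 21.000 mcg/mL.
Before the 3rd dose, 2 doses have been given. Superposition: Cmin = C₀·(f + f²).
≈ 21.000 × (0.2500 + 0.0625) ≈ 21.000 × 0.3125 ≈ 6.562 mcg/mL.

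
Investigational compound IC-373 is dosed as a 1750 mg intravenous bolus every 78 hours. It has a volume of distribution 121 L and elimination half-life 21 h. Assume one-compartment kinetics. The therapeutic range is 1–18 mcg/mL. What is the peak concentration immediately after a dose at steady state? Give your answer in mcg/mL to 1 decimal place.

15.7 mcg/mL

τ/t½ = 78/21 ≈ 3.7143, so fraction remaining f = (1/2)^(78/21) ≈ 0.0762.
At steady state, accumulation factor R = 1/(1 − e^(−kτ)) ≈ 1.0825.
Each bolus raises the concentration by D/Vd = 1750/121 ≈ 14.463 mcg/mL.
Cmax,ss = C₀/(1 − f) ≈ 14.463/0.9238 ≈ 15.656 mcg/mL.
Peak 15.7 mcg/mL vs MTC 18 mcg/mL: below toxic threshold.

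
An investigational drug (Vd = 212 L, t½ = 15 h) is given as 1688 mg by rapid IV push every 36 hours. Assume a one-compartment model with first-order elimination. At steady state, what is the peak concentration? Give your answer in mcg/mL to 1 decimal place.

9.8 mcg/mL

k = ln2/t½ = ln2/15 ≈ 0.046210 h⁻¹; fraction remaining f = e^(−kτ) = e^(−0.046210×36) ≈ 0.1895.
Accumulation ratio R = 1/(1 − f) ≈ 1/0.8105 ≈ 1.2338.
Single-dose peak C₀ = D/Vd = 1688/212 ≈ 7.962 mcg/mL.
Steady-state peak Cmax,ss = C₀·R ≈ 7.962 × 1.2338 ≈ 9.824 mcg/mL.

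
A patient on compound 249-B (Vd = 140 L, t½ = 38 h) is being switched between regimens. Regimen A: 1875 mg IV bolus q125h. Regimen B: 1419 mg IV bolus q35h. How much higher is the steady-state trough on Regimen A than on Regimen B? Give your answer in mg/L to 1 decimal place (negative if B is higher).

Regimen A: f = (1/2)^(125/38) ≈ 0.1023; Cmin,ss = (1875/140)·f/(1−f) ≈ 1.526 mg/L.
Regimen B: f = (1/2)^(35/38) ≈ 0.5281; Cmin,ss = (1419/140)·f/(1−f) ≈ 11.343 mg/L.
Difference ≈ 1.526 − 11.343 ≈ -9.817 mg/L.

-9.8 mg/L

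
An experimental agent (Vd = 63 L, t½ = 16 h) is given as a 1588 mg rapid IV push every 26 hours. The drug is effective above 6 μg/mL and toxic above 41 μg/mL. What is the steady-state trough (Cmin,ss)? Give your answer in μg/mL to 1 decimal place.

k = ln2/t½ = ln2/16 ≈ 0.043322 h⁻¹; fraction remaining f = e^(−kτ) = e^(−0.043322×26) ≈ 0.3242.
Accumulation ratio R = 1/(1 − f) ≈ 1/0.6758 ≈ 1.4797.
Each bolus raises the concentration by D/Vd = 1588/63 ≈ 25.206 μg/mL.
Steady-state peak Cmax,ss = C₀·R ≈ 25.206 × 1.4797 ≈ 37.297 μg/mL.
Steady-state trough Cmin,ss = Cmax,ss·f ≈ 37.297 × 0.3242 ≈ 12.092 μg/mL.
Trough 12.1 μg/mL vs MEC 6 μg/mL: adequate.

12.1 μg/mL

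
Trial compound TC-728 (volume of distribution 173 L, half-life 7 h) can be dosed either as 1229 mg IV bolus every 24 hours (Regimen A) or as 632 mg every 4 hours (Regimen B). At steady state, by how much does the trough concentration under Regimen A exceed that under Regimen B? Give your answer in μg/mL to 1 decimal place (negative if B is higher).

-6.8 μg/mL

Regimen A: f = (1/2)^(24/7) ≈ 0.0929; Cmin,ss = (1229/173)·f/(1−f) ≈ 0.728 μg/mL.
Regimen B: f = (1/2)^(4/7) ≈ 0.6730; Cmin,ss = (632/173)·f/(1−f) ≈ 7.519 μg/mL.
Difference ≈ 0.728 − 7.519 ≈ -6.791 μg/mL.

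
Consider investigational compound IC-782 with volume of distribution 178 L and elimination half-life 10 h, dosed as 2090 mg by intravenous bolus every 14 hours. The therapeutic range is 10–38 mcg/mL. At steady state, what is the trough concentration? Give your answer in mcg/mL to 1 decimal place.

7.2 mcg/mL

Over one 14-h interval, 14/10 ≈ 1.4 half-lives elapse, leaving f ≈ 0.3789 of each dose.
At steady state, accumulation factor R = 1/(1 − e^(−kτ)) ≈ 1.6100.
Each bolus raises the concentration by D/Vd = 2090/178 ≈ 11.742 mcg/mL.
Cmax,ss = C₀/(1 − f) ≈ 11.742/0.6211 ≈ 18.905 mcg/mL.
Steady-state trough Cmin,ss = Cmax,ss·f ≈ 18.905 × 0.3789 ≈ 7.163 mcg/mL.
Trough 7.2 mcg/mL vs MEC 10 mcg/mL: subtherapeutic.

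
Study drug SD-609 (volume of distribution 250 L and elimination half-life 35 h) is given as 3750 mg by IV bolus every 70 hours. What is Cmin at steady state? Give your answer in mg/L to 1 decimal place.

The dosing interval is 2 half-lives, so f = 2^(−2) = 0.25.
Accumulation ratio R = 1/(1 − f) = 1/0.75 = 4/3.
Single-dose peak C₀ = D/Vd = 3750/250 = 15 mg/L.
Steady-state peak Cmax,ss = C₀·R = 15 × 4/3 ≈ 20.000 mg/L.
Steady-state trough Cmin,ss = Cmax,ss·f ≈ 20.000 × 0.25 ≈ 5.000 mg/L.

5.0 mg/L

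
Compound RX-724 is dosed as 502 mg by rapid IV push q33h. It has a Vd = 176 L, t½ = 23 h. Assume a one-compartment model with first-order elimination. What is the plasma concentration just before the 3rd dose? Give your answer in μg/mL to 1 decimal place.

f = (1/2)^(τ/t½) = (1/2)^(33/23) ≈ 0.3699.
C₀ = D/Vd = 502/176 ≈ 2.852 μg/mL.
Before the 3rd dose, 2 doses have been given. Superposition: Cmin = C₀·(f + f²).
≈ 2.852 × (0.3699 + 0.1368) ≈ 2.852 × 0.5067 ≈ 1.445 μg/mL.

1.4 μg/mL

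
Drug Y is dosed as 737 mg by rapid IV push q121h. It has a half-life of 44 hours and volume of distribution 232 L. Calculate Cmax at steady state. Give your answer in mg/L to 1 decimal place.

3.7 mg/L

τ/t½ = 121/44 ≈ 2.75, so fraction remaining f = (1/2)^(121/44) ≈ 0.1487.
Accumulation ratio R = 1/(1 − f) ≈ 1/0.8513 ≈ 1.1747.
Single-dose peak C₀ = D/Vd = 737/232 ≈ 3.177 mg/L.
Steady-state peak Cmax,ss = C₀·R ≈ 3.177 × 1.1747 ≈ 3.732 mg/L.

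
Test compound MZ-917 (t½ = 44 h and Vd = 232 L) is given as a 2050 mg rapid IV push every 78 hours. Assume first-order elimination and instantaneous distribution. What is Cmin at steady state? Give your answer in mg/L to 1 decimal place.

3.7 mg/L

Over one 78-h interval, 78/44 ≈ 1.7727 half-lives elapse, leaving f ≈ 0.2927 of each dose.
Single-dose peak C₀ = D/Vd = 2050/232 ≈ 8.836 mg/L.
Steady-state trough Cmin,ss = C₀·f/(1−f) ≈ 8.836 × 0.2927/0.7073 ≈ 3.657 mg/L.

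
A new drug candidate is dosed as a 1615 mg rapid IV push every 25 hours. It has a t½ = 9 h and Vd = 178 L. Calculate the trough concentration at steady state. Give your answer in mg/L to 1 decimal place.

τ/t½ = 25/9 ≈ 2.7778, so fraction remaining f = (1/2)^(25/9) ≈ 0.1458.
At steady state, accumulation factor R = 1/(1 − e^(−kτ)) ≈ 1.1707.
Each bolus raises the concentration by D/Vd = 1615/178 ≈ 9.073 mg/L.
Cmax,ss = C₀/(1 − f) ≈ 9.073/0.8542 ≈ 10.622 mg/L.
One interval later, Cmin,ss = Cmax,ss·e^(−kτ) ≈ 10.622 × 0.1458 ≈ 1.549 mg/L.

1.5 mg/L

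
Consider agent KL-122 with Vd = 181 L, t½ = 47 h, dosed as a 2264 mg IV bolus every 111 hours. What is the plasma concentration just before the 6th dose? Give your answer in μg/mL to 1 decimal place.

3.0 μg/mL

f = (1/2)^(τ/t½) = (1/2)^(111/47) ≈ 0.1946.
C₀ = D/Vd = 2264/181 ≈ 12.508 μg/mL.
Before the 6th dose, 5 doses have been given. Superposition: Cmin = C₀·(f + f² + … + f^5).
≈ 12.508 × (0.1946 + 0.0379 + 0.0074 + 0.0014 + 0.0003) ≈ 12.508 × 0.2416 ≈ 3.022 μg/mL.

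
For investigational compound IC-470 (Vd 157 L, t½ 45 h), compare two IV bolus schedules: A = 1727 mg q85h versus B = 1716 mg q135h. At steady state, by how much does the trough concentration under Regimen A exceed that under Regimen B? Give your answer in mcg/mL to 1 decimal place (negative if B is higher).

Regimen A: f = (1/2)^(85/45) ≈ 0.2700; Cmin,ss = (1727/157)·f/(1−f) ≈ 4.068 mcg/mL.
Regimen B: f = (1/2)^(135/45) ≈ 0.1250; Cmin,ss = (1716/157)·f/(1−f) ≈ 1.561 mcg/mL.
Difference ≈ 4.068 − 1.561 ≈ 2.507 mcg/mL.

2.5 mcg/mL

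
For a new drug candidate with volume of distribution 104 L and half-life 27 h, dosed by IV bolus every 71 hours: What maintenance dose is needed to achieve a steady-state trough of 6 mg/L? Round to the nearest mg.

3238 mg

τ/t½ = 71/27 ≈ 2.6296, so f = (1/2)^(71/27) ≈ 0.161586.
Cmin,ss = (D/Vd)·f/(1−f), so D = Cmin,ss·Vd·(1−f)/f.
D = 6 × 104 × (1−f)/f ≈ 6 × 104 × 5.18865 ≈ 3237.72 mg.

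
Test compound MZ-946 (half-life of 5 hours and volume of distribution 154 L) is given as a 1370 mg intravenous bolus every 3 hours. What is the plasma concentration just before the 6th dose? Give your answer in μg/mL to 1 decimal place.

f = (1/2)^(τ/t½) = (1/2)^(3/5) ≈ 0.6598.
C₀ = D/Vd = 1370/154 ≈ 8.896 μg/mL.
Before the 6th dose, 5 doses have been given. Superposition: Cmin = C₀·(f + f² + … + f^5).
≈ 8.896 × (0.6598 + 0.4353 + 0.2872 + 0.1895 + 0.1250) ≈ 8.896 × 1.6968 ≈ 15.095 μg/mL.

15.1 μg/mL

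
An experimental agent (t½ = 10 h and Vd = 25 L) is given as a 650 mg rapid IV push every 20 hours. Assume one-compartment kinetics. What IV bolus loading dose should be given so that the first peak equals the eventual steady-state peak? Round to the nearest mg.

f = (1/2)^(20/10) ≈ 0.250000; accumulation ratio R = 1/(1−f) ≈ 1.33333.
Loading dose to hit Cmax,ss on first dose: D_load = D_maint·R ≈ 650 × 1.33333 ≈ 866.66 mg.

867 mg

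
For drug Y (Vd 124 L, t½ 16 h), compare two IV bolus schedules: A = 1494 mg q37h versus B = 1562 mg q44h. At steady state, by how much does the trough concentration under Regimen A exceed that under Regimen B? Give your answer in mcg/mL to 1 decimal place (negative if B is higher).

Regimen A: f = (1/2)^(37/16) ≈ 0.2013; Cmin,ss = (1494/124)·f/(1−f) ≈ 3.037 mcg/mL.
Regimen B: f = (1/2)^(44/16) ≈ 0.1487; Cmin,ss = (1562/124)·f/(1−f) ≈ 2.200 mcg/mL.
Difference ≈ 3.037 − 2.200 ≈ 0.837 mcg/mL.

0.8 mcg/mL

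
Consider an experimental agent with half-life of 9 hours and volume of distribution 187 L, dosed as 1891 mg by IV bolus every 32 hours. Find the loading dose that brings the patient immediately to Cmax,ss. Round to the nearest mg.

2067 mg

f = (1/2)^(32/9) ≈ 0.085049; accumulation ratio R = 1/(1−f) ≈ 1.09295.
Loading dose to hit Cmax,ss on first dose: D_load = D_maint·R ≈ 1891 × 1.09295 ≈ 2066.77 mg.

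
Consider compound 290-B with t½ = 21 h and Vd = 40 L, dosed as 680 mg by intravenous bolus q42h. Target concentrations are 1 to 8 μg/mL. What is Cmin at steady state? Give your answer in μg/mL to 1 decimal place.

5.7 μg/mL

The dosing interval is 2 half-lives, so f = 2^(−2) = 0.25.
At steady state, R = 1/(1 − 0.25) = 4/3.
Single-dose peak C₀ = D/Vd = 680/40 = 17 μg/mL.
Steady-state peak Cmax,ss = C₀·R = 17 × 4/3 ≈ 22.667 μg/mL.
Steady-state trough Cmin,ss = Cmax,ss·f ≈ 22.667 × 0.25 ≈ 5.667 μg/mL.
Trough 5.7 μg/mL vs MEC 1 μg/mL: adequate.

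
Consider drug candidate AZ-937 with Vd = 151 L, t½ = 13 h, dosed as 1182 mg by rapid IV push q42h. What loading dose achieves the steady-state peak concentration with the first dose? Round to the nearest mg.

f = (1/2)^(42/13) ≈ 0.106523; accumulation ratio R = 1/(1−f) ≈ 1.11922.
Loading dose to hit Cmax,ss on first dose: D_load = D_maint·R ≈ 1182 × 1.11922 ≈ 1322.92 mg.

1323 mg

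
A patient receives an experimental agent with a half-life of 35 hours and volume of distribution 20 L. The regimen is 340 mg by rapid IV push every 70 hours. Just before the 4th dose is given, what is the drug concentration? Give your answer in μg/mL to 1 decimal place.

f = (1/2)^(τ/t½) = (1/2)^(70/35) ≈ 0.2500.
C₀ = D/Vd = 340/20 ≈ 17.000 μg/mL.
Before the 4th dose, 3 doses have been given. Superposition: Cmin = C₀·(f + f² + … + f^3).
≈ 17.000 × (0.2500 + 0.0625 + 0.0156) ≈ 17.000 × 0.3281 ≈ 5.578 μg/mL.

5.6 μg/mL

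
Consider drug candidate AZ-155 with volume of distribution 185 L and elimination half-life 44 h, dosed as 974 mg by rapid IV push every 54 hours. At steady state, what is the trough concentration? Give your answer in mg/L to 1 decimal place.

3.9 mg/L

Over one 54-h interval, 54/44 ≈ 1.2273 half-lives elapse, leaving f ≈ 0.4271 of each dose.
Accumulation ratio R = 1/(1 − f) ≈ 1/0.5729 ≈ 1.7455.
Each bolus raises the concentration by D/Vd = 974/185 ≈ 5.265 mg/L.
Steady-state peak Cmax,ss = C₀·R ≈ 5.265 × 1.7455 ≈ 9.190 mg/L.
Steady-state trough Cmin,ss = Cmax,ss·f ≈ 9.190 × 0.4271 ≈ 3.925 mg/L.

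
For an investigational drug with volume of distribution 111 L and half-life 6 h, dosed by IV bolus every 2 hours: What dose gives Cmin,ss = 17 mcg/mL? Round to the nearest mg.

490 mg

τ/t½ = 2/6 ≈ 0.33333, so f = (1/2)^(2/6) ≈ 0.793701.
Cmin,ss = (D/Vd)·f/(1−f), so D = Cmin,ss·Vd·(1−f)/f.
D = 17 × 111 × (1−f)/f ≈ 17 × 111 × 0.25992 ≈ 490.47 mg.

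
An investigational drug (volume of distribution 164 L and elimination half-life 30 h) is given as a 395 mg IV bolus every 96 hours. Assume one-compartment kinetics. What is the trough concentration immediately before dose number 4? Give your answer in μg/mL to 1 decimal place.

0.3 μg/mL

f = (1/2)^(τ/t½) = (1/2)^(96/30) ≈ 0.1088.
C₀ = D/Vd = 395/164 ≈ 2.409 μg/mL.
Before the 4th dose, 3 doses have been given. Superposition: Cmin = C₀·(f + f² + … + f^3).
≈ 2.409 × (0.1088 + 0.0118 + 0.0013) ≈ 2.409 × 0.1219 ≈ 0.294 μg/mL.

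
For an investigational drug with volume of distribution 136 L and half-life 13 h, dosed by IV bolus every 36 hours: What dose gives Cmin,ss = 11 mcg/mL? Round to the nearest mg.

τ/t½ = 36/13 ≈ 2.7692, so f = (1/2)^(36/13) ≈ 0.146683.
Cmin,ss = (D/Vd)·f/(1−f), so D = Cmin,ss·Vd·(1−f)/f.
D = 11 × 136 × (1−f)/f ≈ 11 × 136 × 5.81742 ≈ 8702.86 mg.

8703 mg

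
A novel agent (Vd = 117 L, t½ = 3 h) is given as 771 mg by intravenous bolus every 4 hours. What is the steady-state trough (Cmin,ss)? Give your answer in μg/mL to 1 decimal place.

τ/t½ = 4/3 ≈ 1.3333, so fraction remaining f = (1/2)^(4/3) ≈ 0.3969.
At steady state, accumulation factor R = 1/(1 − e^(−kτ)) ≈ 1.6581.
Each bolus raises the concentration by D/Vd = 771/117 ≈ 6.590 μg/mL.
Steady-state peak Cmax,ss = C₀·R ≈ 6.590 × 1.6581 ≈ 10.927 μg/mL.
One interval later, Cmin,ss = Cmax,ss·e^(−kτ) ≈ 10.927 × 0.3969 ≈ 4.337 μg/mL.

4.3 μg/mL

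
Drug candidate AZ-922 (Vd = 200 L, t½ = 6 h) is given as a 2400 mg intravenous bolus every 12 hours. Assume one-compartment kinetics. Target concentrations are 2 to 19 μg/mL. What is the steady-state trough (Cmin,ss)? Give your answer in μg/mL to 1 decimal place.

The dosing interval is 2 half-lives, so f = 2^(−2) = 0.25.
At steady state, R = 1/(1 − 0.25) = 4/3.
Single-dose peak C₀ = D/Vd = 2400/200 = 12 μg/mL.
Steady-state peak Cmax,ss = C₀·R = 12 × 4/3 ≈ 16.000 μg/mL.
Steady-state trough Cmin,ss = Cmax,ss·f ≈ 16.000 × 0.25 ≈ 4.000 μg/mL.
Trough 4.0 μg/mL vs MEC 2 μg/mL: adequate.

4.0 μg/mL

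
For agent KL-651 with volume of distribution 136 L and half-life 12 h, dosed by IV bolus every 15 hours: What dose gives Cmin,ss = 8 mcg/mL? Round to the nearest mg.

1500 mg

τ/t½ = 15/12 ≈ 1.25, so f = (1/2)^(15/12) ≈ 0.420448.
Cmin,ss = (D/Vd)·f/(1−f), so D = Cmin,ss·Vd·(1−f)/f.
D = 8 × 136 × (1−f)/f ≈ 8 × 136 × 1.37842 ≈ 1499.72 mg.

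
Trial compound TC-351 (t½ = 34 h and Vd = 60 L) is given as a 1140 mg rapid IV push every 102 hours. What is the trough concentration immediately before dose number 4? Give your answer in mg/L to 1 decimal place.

f = (1/2)^(τ/t½) = (1/2)^(102/34) ≈ 0.1250.
C₀ = D/Vd = 1140/60 ≈ 19.000 mg/L.
Before the 4th dose, 3 doses have been given. Superposition: Cmin = C₀·(f + f² + … + f^3).
≈ 19.000 × (0.1250 + 0.0156 + 0.0020) ≈ 19.000 × 0.1426 ≈ 2.709 mg/L.

2.7 mg/L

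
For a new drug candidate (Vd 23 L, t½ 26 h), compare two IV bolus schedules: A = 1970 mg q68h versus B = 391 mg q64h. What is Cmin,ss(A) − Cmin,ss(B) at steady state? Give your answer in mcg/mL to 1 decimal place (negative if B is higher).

12.9 mcg/mL

Regimen A: f = (1/2)^(68/26) ≈ 0.1632; Cmin,ss = (1970/23)·f/(1−f) ≈ 16.705 mcg/mL.
Regimen B: f = (1/2)^(64/26) ≈ 0.1816; Cmin,ss = (391/23)·f/(1−f) ≈ 3.772 mcg/mL.
Difference ≈ 16.705 − 3.772 ≈ 12.933 mcg/mL.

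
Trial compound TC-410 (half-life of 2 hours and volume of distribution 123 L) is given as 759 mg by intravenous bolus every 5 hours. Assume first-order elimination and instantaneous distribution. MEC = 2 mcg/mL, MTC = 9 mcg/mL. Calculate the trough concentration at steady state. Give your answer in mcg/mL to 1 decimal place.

1.3 mcg/mL

k = ln2/t½ = ln2/2 ≈ 0.346574 h⁻¹; fraction remaining f = e^(−kτ) = e^(−0.346574×5) ≈ 0.1768.
At steady state, accumulation factor R = 1/(1 − e^(−kτ)) ≈ 1.2148.
Single-dose peak C₀ = D/Vd = 759/123 ≈ 6.171 mcg/mL.
Steady-state peak Cmax,ss = C₀·R ≈ 6.171 × 1.2148 ≈ 7.497 mcg/mL.
Steady-state trough Cmin,ss = Cmax,ss·f ≈ 7.497 × 0.1768 ≈ 1.325 mcg/mL.
Trough 1.3 mcg/mL vs MEC 2 mcg/mL: subtherapeutic.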